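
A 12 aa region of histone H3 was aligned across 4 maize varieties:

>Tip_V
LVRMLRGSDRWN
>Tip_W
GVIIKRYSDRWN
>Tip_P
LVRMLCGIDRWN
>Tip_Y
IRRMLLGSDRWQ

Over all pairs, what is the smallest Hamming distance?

2

Pairwise Hamming distances:
  Tip_V vs Tip_W: 5
  Tip_V vs Tip_P: 2
  Tip_V vs Tip_Y: 4
  Tip_W vs Tip_P: 7
  Tip_W vs Tip_Y: 8
  Tip_P vs Tip_Y: 5
The smallest is 2, between Tip_V and Tip_P.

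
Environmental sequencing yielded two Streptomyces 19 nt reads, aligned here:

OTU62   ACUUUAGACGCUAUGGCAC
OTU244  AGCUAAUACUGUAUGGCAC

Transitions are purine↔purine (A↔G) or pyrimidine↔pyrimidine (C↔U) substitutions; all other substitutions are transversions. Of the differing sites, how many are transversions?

Differing sites — 2:C/G (Tv); 3:U/C (Ti); 5:U/A (Tv); 7:G/U (Tv); 10:G/U (Tv); 11:C/G (Tv).
Of the 6 differences, 1 transition and 5 transversions, so the answer is 5.

5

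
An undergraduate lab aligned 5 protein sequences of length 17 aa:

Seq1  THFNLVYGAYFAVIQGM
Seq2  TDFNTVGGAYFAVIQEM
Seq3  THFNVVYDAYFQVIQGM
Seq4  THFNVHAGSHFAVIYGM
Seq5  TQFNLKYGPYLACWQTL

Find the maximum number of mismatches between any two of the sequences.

12

Pairwise Hamming distances:
  Seq1 vs Seq2: 4
  Seq1 vs Seq3: 3
  Seq1 vs Seq4: 6
  Seq1 vs Seq5: 8
  Seq2 vs Seq3: 6
  Seq2 vs Seq4: 8
  Seq2 vs Seq5: 10
  Seq3 vs Seq4: 7
  Seq3 vs Seq5: 11
  Seq4 vs Seq5: 12
The largest is 12, between Seq4 and Seq5.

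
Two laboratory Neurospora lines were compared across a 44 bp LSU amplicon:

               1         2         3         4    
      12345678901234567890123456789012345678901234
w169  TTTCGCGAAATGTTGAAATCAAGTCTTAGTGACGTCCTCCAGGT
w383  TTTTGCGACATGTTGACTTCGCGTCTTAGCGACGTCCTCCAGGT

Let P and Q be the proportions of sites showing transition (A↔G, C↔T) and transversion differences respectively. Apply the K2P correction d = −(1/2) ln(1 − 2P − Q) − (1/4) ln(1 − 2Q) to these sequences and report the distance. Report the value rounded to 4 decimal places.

0.1791

Mismatches occur at site 4 (C↔T, transition), site 9 (A↔C, transversion), site 17 (A↔C, transversion), site 18 (A↔T, transversion), site 21 (A↔G, transition), site 22 (A↔C, transversion), site 30 (T↔C, transition).
Of the 7 differences, 3 transitions and 4 transversions over 44 sites: P = 3/44 = 0.068182, Q = 4/44 = 0.090909.
d = −0.5·ln(0.772727) − 0.25·ln(0.818182) = −0.5·(-0.257829) − 0.25·(-0.200670) = 0.1791.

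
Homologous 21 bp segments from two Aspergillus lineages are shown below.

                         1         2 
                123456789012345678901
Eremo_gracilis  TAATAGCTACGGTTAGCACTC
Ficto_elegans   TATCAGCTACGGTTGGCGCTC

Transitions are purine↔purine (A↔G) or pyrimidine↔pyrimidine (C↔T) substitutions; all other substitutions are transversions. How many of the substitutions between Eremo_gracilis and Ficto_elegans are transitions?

3

Mismatches occur at site 3 (A↔T, transversion), site 4 (T↔C, transition), site 15 (A↔G, transition), site 18 (A↔G, transition).
Of the 4 differences, 3 transitions and 1 transversion, so the answer is 3.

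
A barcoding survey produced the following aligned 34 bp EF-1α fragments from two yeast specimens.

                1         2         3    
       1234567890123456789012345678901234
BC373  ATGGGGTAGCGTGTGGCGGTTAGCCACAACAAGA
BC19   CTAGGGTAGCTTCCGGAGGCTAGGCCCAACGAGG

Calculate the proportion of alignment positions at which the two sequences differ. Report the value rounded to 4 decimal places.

The sequences differ at positions 1 (A/C), 3 (G/A), 11 (G/T), 13 (G/C), 14 (T/C), 17 (C/A), 20 (T/C), 24 (C/G), 26 (A/C), 31 (A/G), 34 (A/G).
There are 11 differences over 34 sites, so p = 11/34 = 0.3235.

0.3235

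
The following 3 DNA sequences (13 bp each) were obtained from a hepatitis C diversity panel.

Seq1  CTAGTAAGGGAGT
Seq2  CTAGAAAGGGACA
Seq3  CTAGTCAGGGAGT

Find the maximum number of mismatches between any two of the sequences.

4

Pairwise Hamming distances:
  Seq1 vs Seq2: 3
  Seq1 vs Seq3: 1
  Seq2 vs Seq3: 4
The largest is 4, between Seq2 and Seq3.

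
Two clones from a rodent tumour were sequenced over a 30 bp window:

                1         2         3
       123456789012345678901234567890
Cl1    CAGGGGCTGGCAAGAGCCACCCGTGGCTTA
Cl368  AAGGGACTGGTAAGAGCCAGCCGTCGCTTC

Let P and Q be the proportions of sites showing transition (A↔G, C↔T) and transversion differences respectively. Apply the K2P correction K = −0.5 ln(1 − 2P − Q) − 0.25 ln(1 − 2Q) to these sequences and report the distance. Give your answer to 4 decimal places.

Differing sites — 1:C/A (Tv); 6:G/A (Ti); 11:C/T (Ti); 20:C/G (Tv); 25:G/C (Tv); 30:A/C (Tv).
Of the 6 differences, 2 transitions and 4 transversions over 30 sites: P = 2/30 = 0.066667, Q = 4/30 = 0.133333.
d = −0.5·ln(0.733333) − 0.25·ln(0.733334) = −0.5·(-0.310155) − 0.25·(-0.310154) = 0.2326.

0.2326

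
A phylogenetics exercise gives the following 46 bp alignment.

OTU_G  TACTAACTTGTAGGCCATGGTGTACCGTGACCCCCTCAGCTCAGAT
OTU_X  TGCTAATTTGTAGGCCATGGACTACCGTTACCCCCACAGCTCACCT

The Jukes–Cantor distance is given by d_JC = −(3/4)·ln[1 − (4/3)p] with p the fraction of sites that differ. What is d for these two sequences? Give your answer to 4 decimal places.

Mismatches occur at site 2 (A/G), site 7 (C/T), site 21 (T/A), site 22 (G/C), site 29 (G/T), site 36 (T/A), site 44 (G/C), site 45 (A/C).
p = 8/46 = 0.173913.
d = −0.75 · ln(1 − (4/3)·0.173913) = −0.75 · ln(0.768116) = −0.75 · (-0.263815) = 0.1979.

0.1979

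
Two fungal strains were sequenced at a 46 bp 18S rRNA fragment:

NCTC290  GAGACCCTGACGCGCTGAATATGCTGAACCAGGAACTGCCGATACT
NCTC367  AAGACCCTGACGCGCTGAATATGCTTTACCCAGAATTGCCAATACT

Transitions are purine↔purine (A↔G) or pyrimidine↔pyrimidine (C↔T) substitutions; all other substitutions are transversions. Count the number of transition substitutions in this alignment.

Differing sites — 1:G/A (Ti); 26:G/T (Tv); 27:A/T (Tv); 31:A/C (Tv); 32:G/A (Ti); 36:C/T (Ti); 41:G/A (Ti).
Of the 7 differences, 4 transitions and 3 transversions, so the answer is 4.

4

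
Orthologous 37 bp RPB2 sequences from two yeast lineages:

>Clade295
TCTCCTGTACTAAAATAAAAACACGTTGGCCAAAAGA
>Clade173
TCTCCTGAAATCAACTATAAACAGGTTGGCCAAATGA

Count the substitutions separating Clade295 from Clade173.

7

Differing sites — 8:T/A; 10:C/A; 12:A/C; 15:A/C; 18:A/T; 24:C/G; 35:A/T.
That gives 7 mismatches out of 37 aligned sites, so the Hamming distance is 7.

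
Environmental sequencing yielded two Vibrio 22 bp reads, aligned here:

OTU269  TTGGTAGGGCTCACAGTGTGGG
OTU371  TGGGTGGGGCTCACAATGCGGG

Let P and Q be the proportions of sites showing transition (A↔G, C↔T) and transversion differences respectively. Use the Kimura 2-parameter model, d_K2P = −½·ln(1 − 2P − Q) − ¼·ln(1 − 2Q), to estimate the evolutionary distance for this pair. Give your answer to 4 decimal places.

Differing sites — 2:T/G (Tv); 6:A/G (Ti); 16:G/A (Ti); 19:T/C (Ti).
Of the 4 differences, 3 transitions and 1 transversion over 22 sites: P = 3/22 = 0.136364, Q = 1/22 = 0.045455.
d = −0.5·ln(0.681817) − 0.25·ln(0.909090) = −0.5·(-0.382994) − 0.25·(-0.095311) = 0.2153.

0.2153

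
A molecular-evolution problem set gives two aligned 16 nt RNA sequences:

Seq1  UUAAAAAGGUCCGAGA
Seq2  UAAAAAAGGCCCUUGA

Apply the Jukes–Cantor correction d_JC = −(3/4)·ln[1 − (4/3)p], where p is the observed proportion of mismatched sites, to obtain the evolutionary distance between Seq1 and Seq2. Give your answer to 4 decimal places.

0.3041

The sequences differ at positions 2 (U/A), 10 (U/C), 13 (G/U), 14 (A/U).
p = 4/16 = 0.250000.
d = −0.75 · ln(1 − (4/3)·0.250000) = −0.75 · ln(0.666667) = −0.75 · (-0.405465) = 0.3041.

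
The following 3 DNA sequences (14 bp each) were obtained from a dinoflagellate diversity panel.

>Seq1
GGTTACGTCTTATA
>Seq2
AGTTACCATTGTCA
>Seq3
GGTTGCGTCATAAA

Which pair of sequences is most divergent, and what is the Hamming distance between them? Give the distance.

9

Pairwise Hamming distances:
  Seq1 vs Seq2: 7
  Seq1 vs Seq3: 3
  Seq2 vs Seq3: 9
The largest is 9, between Seq2 and Seq3.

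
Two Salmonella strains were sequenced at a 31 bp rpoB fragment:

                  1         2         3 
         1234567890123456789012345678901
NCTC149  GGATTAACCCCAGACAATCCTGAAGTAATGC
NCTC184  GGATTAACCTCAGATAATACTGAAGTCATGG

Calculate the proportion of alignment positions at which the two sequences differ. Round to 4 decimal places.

0.1613

Mismatches occur at site 10 (C/T), site 15 (C/T), site 19 (C/A), site 27 (A/C), site 31 (C/G).
There are 5 differences over 31 sites, so p = 5/31 = 0.1613.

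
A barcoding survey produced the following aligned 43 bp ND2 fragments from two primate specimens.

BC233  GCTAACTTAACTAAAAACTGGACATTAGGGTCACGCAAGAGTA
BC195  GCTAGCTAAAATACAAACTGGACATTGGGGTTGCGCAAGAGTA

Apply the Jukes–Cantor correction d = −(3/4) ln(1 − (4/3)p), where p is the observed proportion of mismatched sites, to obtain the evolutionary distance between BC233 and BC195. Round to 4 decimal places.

0.1835

The sequences differ at positions 5 (A/G), 8 (T/A), 11 (C/A), 14 (A/C), 27 (A/G), 32 (C/T), 33 (A/G).
p = 7/43 = 0.162791.
d = −0.75 · ln(1 − (4/3)·0.162791) = −0.75 · ln(0.782945) = −0.75 · (-0.244693) = 0.1835.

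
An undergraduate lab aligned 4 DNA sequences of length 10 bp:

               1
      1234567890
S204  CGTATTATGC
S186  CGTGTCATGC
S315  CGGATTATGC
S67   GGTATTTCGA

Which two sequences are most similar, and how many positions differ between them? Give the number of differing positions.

1

Pairwise Hamming distances:
  S204 vs S186: 2
  S204 vs S315: 1
  S204 vs S67: 4
  S186 vs S315: 3
  S186 vs S67: 6
  S315 vs S67: 5
The smallest is 1, between S204 and S315.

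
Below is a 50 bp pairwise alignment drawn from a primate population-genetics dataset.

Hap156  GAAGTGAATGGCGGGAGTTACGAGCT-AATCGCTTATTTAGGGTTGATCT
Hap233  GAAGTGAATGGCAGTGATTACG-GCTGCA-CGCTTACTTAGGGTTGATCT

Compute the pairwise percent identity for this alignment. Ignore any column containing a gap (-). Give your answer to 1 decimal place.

87.2%

Excluding the 3 gap columns leaves 47 comparable sites.
Differing sites — 13:G/A; 15:G/T; 16:A/G; 17:G/A; 28:A/C; 37:T/C.
41 of the 47 comparable sites match, so the percent identity is 41/47 × 100 = 87.2%.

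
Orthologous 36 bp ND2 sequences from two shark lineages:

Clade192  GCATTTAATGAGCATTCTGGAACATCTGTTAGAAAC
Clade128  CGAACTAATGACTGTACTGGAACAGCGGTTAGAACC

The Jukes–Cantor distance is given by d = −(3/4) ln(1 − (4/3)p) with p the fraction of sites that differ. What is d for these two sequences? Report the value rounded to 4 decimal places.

The sequences differ at positions 1 (G/C), 2 (C/G), 4 (T/A), 5 (T/C), 12 (G/C), 13 (C/T), 14 (A/G), 16 (T/A), 25 (T/G), 27 (T/G), 35 (A/C).
p = 11/36 = 0.305556.
d = −0.75 · ln(1 − (4/3)·0.305556) = −0.75 · ln(0.592592) = −0.75 · (-0.523249) = 0.3924.

0.3924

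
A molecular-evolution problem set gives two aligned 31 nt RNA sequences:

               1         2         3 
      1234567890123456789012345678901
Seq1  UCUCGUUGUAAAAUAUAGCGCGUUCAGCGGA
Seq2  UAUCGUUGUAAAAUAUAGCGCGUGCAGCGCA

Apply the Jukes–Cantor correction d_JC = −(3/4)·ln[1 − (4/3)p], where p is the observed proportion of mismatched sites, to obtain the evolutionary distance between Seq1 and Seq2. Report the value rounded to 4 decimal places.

The sequences differ at positions 2 (C/A), 24 (U/G), 30 (G/C).
p = 3/31 = 0.096774.
d = −0.75 · ln(1 − (4/3)·0.096774) = −0.75 · ln(0.870968) = −0.75 · (-0.138150) = 0.1036.

0.1036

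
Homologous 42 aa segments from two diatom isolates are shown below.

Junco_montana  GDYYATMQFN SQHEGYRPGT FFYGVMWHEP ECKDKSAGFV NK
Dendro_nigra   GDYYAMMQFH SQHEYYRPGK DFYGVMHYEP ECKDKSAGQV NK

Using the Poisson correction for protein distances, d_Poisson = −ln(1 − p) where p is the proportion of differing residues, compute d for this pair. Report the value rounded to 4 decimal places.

Differing sites — 6:T/M; 10:N/H; 15:G/Y; 20:T/K; 21:F/D; 27:W/H; 28:H/Y; 39:F/Q.
p = 8/42 = 0.190476.
d = −ln(1 − 0.190476) = −ln(0.809524) = 0.2113.

0.2113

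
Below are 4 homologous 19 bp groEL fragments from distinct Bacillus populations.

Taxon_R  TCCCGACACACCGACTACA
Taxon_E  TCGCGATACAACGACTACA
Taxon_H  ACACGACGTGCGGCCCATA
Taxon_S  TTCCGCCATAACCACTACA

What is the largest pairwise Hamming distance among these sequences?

Pairwise Hamming distances:
  Taxon_R vs Taxon_E: 3
  Taxon_R vs Taxon_H: 9
  Taxon_R vs Taxon_S: 5
  Taxon_E vs Taxon_H: 11
  Taxon_E vs Taxon_S: 6
  Taxon_H vs Taxon_S: 12
The largest is 12, between Taxon_H and Taxon_S.

12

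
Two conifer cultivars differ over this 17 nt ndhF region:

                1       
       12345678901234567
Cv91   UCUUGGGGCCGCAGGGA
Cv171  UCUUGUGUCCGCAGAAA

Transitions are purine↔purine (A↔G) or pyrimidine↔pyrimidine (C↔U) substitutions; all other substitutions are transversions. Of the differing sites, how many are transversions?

Differing sites — 6:G/U (Tv); 8:G/U (Tv); 15:G/A (Ti); 16:G/A (Ti).
Of the 4 differences, 2 transitions and 2 transversions, so the answer is 2.

2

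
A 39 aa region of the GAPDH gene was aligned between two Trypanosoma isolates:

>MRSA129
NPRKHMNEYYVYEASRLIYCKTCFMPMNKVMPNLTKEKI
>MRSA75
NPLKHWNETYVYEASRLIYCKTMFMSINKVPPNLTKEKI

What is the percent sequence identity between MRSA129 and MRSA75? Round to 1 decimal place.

82.1%

Mismatches occur at site 3 (R→L), site 6 (M→W), site 9 (Y→T), site 23 (C→M), site 26 (P→S), site 27 (M→I), site 31 (M→P).
32 of the 39 sites match, so the percent identity is 32/39 × 100 = 82.1%.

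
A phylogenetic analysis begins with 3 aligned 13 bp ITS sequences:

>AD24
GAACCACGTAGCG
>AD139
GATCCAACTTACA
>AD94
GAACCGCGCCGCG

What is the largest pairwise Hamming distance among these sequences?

Pairwise Hamming distances:
  AD24 vs AD139: 6
  AD24 vs AD94: 3
  AD139 vs AD94: 8
The largest is 8, between AD139 and AD94.

8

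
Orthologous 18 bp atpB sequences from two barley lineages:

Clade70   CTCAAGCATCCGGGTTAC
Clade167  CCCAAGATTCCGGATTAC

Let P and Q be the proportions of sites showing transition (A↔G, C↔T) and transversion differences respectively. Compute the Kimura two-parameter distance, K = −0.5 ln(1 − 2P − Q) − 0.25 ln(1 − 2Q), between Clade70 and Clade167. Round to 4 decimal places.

0.2656

Mismatches occur at site 2 (T→C, transition), site 7 (C→A, transversion), site 8 (A→T, transversion), site 14 (G→A, transition).
Of the 4 differences, 2 transitions and 2 transversions over 18 sites: P = 2/18 = 0.111111, Q = 2/18 = 0.111111.
d = −0.5·ln(0.666667) − 0.25·ln(0.777778) = −0.5·(-0.405465) − 0.25·(-0.251314) = 0.2656.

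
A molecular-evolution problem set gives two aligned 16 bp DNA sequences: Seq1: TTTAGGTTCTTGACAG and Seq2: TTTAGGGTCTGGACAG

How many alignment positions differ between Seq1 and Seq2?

The sequences differ at positions 7 (T/G), 11 (T/G).
That gives 2 mismatches out of 16 aligned sites, so the Hamming distance is 2.

2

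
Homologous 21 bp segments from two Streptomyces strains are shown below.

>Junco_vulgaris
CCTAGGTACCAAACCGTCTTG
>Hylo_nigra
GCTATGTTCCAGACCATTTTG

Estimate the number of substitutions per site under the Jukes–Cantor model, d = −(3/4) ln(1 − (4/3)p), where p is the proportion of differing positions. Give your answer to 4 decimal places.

The sequences differ at positions 1 (C/G), 5 (G/T), 8 (A/T), 12 (A/G), 16 (G/A), 18 (C/T).
p = 6/21 = 0.285714.
d = −0.75 · ln(1 − (4/3)·0.285714) = −0.75 · ln(0.619048) = −0.75 · (-0.479572) = 0.3597.

0.3597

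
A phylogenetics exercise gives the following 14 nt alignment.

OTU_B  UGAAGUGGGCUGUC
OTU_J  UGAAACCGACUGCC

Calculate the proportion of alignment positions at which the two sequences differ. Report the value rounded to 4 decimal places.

0.3571

The sequences differ at positions 5 (G/A), 6 (U/C), 7 (G/C), 9 (G/A), 13 (U/C).
There are 5 differences over 14 sites, so p = 5/14 = 0.3571.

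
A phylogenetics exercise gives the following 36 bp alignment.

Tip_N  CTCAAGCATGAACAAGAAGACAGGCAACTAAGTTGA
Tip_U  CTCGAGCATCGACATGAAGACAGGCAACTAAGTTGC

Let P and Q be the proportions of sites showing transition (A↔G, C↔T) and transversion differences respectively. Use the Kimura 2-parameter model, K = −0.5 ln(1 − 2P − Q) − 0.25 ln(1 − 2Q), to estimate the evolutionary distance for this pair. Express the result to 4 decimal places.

0.1537

Differing sites — 4:A/G (Ti); 10:G/C (Tv); 11:A/G (Ti); 15:A/T (Tv); 36:A/C (Tv).
Of the 5 differences, 2 transitions and 3 transversions over 36 sites: P = 2/36 = 0.055556, Q = 3/36 = 0.083333.
d = −0.5·ln(0.805555) − 0.25·ln(0.833334) = −0.5·(-0.216224) − 0.25·(-0.182321) = 0.1537.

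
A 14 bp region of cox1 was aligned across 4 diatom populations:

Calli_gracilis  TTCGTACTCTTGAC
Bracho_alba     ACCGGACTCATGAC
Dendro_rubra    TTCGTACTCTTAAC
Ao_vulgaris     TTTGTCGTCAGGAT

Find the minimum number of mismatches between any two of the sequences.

1

Pairwise Hamming distances:
  Calli_gracilis vs Bracho_alba: 4
  Calli_gracilis vs Dendro_rubra: 1
  Calli_gracilis vs Ao_vulgaris: 6
  Bracho_alba vs Dendro_rubra: 5
  Bracho_alba vs Ao_vulgaris: 8
  Dendro_rubra vs Ao_vulgaris: 7
The smallest is 1, between Calli_gracilis and Dendro_rubra.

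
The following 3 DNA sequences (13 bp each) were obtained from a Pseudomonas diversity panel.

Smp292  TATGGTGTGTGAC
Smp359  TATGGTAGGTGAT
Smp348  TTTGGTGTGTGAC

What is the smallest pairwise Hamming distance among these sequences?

Pairwise Hamming distances:
  Smp292 vs Smp359: 3
  Smp292 vs Smp348: 1
  Smp359 vs Smp348: 4
The smallest is 1, between Smp292 and Smp348.

1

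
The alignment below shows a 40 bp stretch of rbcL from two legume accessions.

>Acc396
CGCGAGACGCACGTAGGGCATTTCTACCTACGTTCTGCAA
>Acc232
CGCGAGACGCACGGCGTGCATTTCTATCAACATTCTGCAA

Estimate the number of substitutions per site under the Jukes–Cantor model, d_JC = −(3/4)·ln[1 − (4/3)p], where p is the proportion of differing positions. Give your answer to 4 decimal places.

0.1674

Mismatches occur at site 14 (T/G), site 15 (A/C), site 17 (G/T), site 27 (C/T), site 29 (T/A), site 32 (G/A).
p = 6/40 = 0.150000.
d = −0.75 · ln(1 − (4/3)·0.150000) = −0.75 · ln(0.800000) = −0.75 · (-0.223144) = 0.1674.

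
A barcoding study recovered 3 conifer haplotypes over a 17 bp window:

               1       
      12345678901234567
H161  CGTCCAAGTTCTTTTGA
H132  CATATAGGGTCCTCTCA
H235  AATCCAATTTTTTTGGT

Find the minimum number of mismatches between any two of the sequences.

6

Pairwise Hamming distances:
  H161 vs H132: 8
  H161 vs H235: 6
  H132 vs H235: 12
The smallest is 6, between H161 and H235.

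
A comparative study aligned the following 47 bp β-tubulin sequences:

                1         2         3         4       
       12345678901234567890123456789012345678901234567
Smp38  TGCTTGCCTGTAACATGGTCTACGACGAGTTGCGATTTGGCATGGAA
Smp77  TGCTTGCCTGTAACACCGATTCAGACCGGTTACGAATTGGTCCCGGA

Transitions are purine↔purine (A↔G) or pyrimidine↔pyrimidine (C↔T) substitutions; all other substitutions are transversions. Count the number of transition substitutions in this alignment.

7

The sequences differ at positions 16 (T/C, transition), 17 (G/C, transversion), 19 (T/A, transversion), 20 (C/T, transition), 22 (A/C, transversion), 23 (C/A, transversion), 27 (G/C, transversion), 28 (A/G, transition), 32 (G/A, transition), 36 (T/A, transversion), 41 (C/T, transition), 42 (A/C, transversion), 43 (T/C, transition), 44 (G/C, transversion), 46 (A/G, transition).
Of the 15 differences, 7 transitions and 8 transversions, so the answer is 7.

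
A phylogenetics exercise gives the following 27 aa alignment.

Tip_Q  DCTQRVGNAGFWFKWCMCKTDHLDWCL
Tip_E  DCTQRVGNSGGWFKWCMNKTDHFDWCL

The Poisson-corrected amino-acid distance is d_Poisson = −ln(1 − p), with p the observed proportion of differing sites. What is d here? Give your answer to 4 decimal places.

0.1603

Differing sites — 9:A/S; 11:F/G; 18:C/N; 23:L/F.
p = 4/27 = 0.148148.
d = −ln(1 − 0.148148) = −ln(0.851852) = 0.1603.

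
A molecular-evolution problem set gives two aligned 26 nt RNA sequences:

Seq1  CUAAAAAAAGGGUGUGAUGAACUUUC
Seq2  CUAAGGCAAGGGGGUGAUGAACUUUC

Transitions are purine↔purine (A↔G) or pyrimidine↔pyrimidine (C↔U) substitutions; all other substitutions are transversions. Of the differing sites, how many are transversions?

Differing sites — 5:A/G (Ti); 6:A/G (Ti); 7:A/C (Tv); 13:U/G (Tv).
Of the 4 differences, 2 transitions and 2 transversions, so the answer is 2.

2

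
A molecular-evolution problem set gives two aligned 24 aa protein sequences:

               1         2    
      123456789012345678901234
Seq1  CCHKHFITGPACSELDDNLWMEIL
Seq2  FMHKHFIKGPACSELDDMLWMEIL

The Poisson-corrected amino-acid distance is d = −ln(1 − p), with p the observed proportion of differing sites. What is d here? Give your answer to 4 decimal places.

0.1823

Differing sites — 1:C/F; 2:C/M; 8:T/K; 18:N/M.
p = 4/24 = 0.166667.
d = −ln(1 − 0.166667) = −ln(0.833333) = 0.1823.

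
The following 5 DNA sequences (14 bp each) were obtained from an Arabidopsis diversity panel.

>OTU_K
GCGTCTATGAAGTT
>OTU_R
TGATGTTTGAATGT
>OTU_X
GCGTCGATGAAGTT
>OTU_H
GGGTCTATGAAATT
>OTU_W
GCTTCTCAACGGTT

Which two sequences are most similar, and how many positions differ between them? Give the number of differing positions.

1

Pairwise Hamming distances:
  OTU_K vs OTU_R: 7
  OTU_K vs OTU_X: 1
  OTU_K vs OTU_H: 2
  OTU_K vs OTU_W: 6
  OTU_R vs OTU_X: 8
  OTU_R vs OTU_H: 6
  OTU_R vs OTU_W: 11
  OTU_X vs OTU_H: 3
  OTU_X vs OTU_W: 7
  OTU_H vs OTU_W: 8
The smallest is 1, between OTU_K and OTU_X.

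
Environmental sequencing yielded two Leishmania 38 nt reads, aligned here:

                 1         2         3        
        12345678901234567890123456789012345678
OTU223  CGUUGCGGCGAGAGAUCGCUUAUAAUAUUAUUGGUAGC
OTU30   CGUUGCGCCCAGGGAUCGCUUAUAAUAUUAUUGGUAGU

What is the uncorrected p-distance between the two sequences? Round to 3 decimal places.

The sequences differ at positions 8 (G/C), 10 (G/C), 13 (A/G), 38 (C/U).
There are 4 differences over 38 sites, so p = 4/38 = 0.105.

0.105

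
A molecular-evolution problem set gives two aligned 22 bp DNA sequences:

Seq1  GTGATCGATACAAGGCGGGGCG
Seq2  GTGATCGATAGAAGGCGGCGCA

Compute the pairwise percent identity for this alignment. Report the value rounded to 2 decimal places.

86.36%

Differing sites — 11:C/G; 19:G/C; 22:G/A.
19 of the 22 sites match, so the percent identity is 19/22 × 100 = 86.36%.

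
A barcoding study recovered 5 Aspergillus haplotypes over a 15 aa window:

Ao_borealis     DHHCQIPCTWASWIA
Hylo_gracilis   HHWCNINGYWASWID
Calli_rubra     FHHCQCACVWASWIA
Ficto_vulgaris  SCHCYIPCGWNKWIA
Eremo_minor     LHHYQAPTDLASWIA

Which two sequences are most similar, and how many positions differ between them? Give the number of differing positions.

4

Pairwise Hamming distances:
  Ao_borealis vs Hylo_gracilis: 7
  Ao_borealis vs Calli_rubra: 4
  Ao_borealis vs Ficto_vulgaris: 6
  Ao_borealis vs Eremo_minor: 6
  Hylo_gracilis vs Calli_rubra: 8
  Hylo_gracilis vs Ficto_vulgaris: 10
  Hylo_gracilis vs Eremo_minor: 10
  Calli_rubra vs Ficto_vulgaris: 8
  Calli_rubra vs Eremo_minor: 7
  Ficto_vulgaris vs Eremo_minor: 10
The smallest is 4, between Ao_borealis and Calli_rubra.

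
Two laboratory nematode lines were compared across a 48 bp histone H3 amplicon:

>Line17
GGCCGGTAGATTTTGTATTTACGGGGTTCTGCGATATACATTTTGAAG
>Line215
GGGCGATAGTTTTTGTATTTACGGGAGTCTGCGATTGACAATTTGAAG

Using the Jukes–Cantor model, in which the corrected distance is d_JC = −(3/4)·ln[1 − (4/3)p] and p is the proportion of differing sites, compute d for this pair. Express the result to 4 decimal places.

0.1885

The sequences differ at positions 3 (C/G), 6 (G/A), 10 (A/T), 26 (G/A), 27 (T/G), 36 (A/T), 37 (T/G), 41 (T/A).
p = 8/48 = 0.166667.
d = −0.75 · ln(1 − (4/3)·0.166667) = −0.75 · ln(0.777777) = −0.75 · (-0.251315) = 0.1885.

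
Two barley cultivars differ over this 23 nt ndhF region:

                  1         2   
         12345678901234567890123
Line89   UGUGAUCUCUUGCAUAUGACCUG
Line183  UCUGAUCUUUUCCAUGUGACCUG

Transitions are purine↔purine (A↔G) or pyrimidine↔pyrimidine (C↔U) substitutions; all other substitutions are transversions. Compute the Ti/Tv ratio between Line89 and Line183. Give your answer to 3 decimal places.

The sequences differ at positions 2 (G/C, transversion), 9 (C/U, transition), 12 (G/C, transversion), 16 (A/G, transition).
Of the 4 differences, 2 transitions and 2 transversions, so Ti/Tv = 2/2 = 1.000.

1.000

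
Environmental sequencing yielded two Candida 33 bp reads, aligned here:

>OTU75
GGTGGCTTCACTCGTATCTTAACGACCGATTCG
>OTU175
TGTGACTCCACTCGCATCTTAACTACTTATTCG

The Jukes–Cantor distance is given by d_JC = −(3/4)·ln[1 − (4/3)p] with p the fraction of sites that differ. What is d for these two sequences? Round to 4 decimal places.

Differing sites — 1:G/T; 5:G/A; 8:T/C; 15:T/C; 24:G/T; 27:C/T; 28:G/T.
p = 7/33 = 0.212121.
d = −0.75 · ln(1 − (4/3)·0.212121) = −0.75 · ln(0.717172) = −0.75 · (-0.332440) = 0.2493.

0.2493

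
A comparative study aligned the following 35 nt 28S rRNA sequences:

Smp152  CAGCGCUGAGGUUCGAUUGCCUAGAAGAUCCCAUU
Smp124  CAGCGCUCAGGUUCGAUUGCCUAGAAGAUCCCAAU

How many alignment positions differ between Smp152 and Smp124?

Mismatches occur at site 8 (G↔C), site 34 (U↔A).
That gives 2 mismatches out of 35 aligned sites, so the Hamming distance is 2.

2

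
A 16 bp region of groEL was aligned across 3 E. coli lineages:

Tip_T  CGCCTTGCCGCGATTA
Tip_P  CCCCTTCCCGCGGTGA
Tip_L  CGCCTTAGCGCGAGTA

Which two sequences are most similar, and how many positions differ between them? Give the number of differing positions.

3

Pairwise Hamming distances:
  Tip_T vs Tip_P: 4
  Tip_T vs Tip_L: 3
  Tip_P vs Tip_L: 6
The smallest is 3, between Tip_T and Tip_L.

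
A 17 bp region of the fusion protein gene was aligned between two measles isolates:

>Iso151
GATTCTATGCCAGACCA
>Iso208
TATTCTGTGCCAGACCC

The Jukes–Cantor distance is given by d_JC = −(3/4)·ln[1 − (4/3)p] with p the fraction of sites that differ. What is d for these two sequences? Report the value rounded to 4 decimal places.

The sequences differ at positions 1 (G/T), 7 (A/G), 17 (A/C).
p = 3/17 = 0.176471.
d = −0.75 · ln(1 − (4/3)·0.176471) = −0.75 · ln(0.764705) = −0.75 · (-0.268265) = 0.2012.

0.2012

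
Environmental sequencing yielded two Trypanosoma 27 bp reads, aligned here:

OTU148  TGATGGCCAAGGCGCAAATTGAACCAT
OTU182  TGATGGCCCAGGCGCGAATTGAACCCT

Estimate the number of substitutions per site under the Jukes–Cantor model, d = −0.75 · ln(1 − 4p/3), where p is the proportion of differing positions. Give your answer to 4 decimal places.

0.1203

Differing sites — 9:A/C; 16:A/G; 26:A/C.
p = 3/27 = 0.111111.
d = −0.75 · ln(1 − (4/3)·0.111111) = −0.75 · ln(0.851852) = −0.75 · (-0.160342) = 0.1203.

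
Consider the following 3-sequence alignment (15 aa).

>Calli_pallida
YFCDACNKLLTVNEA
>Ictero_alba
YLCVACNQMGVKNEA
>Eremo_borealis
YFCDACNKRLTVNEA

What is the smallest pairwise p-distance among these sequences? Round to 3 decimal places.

Pairwise Hamming distances:
  Calli_pallida vs Ictero_alba: 7
  Calli_pallida vs Eremo_borealis: 1
  Ictero_alba vs Eremo_borealis: 7
The smallest is 1 mismatch, between Calli_pallida and Eremo_borealis; p = 1/15 = 0.067.

0.067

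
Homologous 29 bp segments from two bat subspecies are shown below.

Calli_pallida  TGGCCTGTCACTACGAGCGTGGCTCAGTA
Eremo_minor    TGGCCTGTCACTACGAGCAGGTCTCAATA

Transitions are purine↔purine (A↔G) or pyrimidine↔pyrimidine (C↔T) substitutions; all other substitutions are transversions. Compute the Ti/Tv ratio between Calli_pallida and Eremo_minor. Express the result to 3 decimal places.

Mismatches occur at site 19 (G↔A, transition), site 20 (T↔G, transversion), site 22 (G↔T, transversion), site 27 (G↔A, transition).
Of the 4 differences, 2 transitions and 2 transversions, so Ti/Tv = 2/2 = 1.000.

1.000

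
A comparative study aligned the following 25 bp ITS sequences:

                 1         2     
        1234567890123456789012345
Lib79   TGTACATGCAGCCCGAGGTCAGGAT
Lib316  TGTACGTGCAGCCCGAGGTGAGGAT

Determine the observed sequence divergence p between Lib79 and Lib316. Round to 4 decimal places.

The sequences differ at positions 6 (A/G), 20 (C/G).
There are 2 differences over 25 sites, so p = 2/25 = 0.0800.

0.0800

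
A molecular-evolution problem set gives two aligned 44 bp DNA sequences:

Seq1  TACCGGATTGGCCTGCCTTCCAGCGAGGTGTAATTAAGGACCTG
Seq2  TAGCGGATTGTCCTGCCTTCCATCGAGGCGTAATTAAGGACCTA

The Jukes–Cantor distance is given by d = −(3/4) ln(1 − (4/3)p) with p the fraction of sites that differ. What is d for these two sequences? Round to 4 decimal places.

The sequences differ at positions 3 (C/G), 11 (G/T), 23 (G/T), 29 (T/C), 44 (G/A).
p = 5/44 = 0.113636.
d = −0.75 · ln(1 − (4/3)·0.113636) = −0.75 · ln(0.848485) = −0.75 · (-0.164303) = 0.1232.

0.1232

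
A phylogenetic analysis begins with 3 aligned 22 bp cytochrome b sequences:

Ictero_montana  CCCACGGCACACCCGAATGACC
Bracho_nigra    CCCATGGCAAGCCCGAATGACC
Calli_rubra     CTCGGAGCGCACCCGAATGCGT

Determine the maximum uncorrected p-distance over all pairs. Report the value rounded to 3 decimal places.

0.455

Pairwise Hamming distances:
  Ictero_montana vs Bracho_nigra: 3
  Ictero_montana vs Calli_rubra: 8
  Bracho_nigra vs Calli_rubra: 10
The largest is 10 mismatches, between Bracho_nigra and Calli_rubra; p = 10/22 = 0.455.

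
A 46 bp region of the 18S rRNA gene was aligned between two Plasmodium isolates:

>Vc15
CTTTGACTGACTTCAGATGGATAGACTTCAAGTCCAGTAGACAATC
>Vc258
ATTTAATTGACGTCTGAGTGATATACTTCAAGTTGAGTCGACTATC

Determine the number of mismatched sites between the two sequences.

Differing sites — 1:C/A; 5:G/A; 7:C/T; 12:T/G; 15:A/T; 18:T/G; 19:G/T; 24:G/T; 34:C/T; 35:C/G; 39:A/C; 43:A/T.
That gives 12 mismatches out of 46 aligned sites, so the Hamming distance is 12.

12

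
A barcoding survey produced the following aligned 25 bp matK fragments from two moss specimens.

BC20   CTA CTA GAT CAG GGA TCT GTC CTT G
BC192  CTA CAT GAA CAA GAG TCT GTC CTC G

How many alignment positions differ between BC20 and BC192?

Mismatches occur at site 5 (T→A), site 6 (A→T), site 9 (T→A), site 12 (G→A), site 14 (G→A), site 15 (A→G), site 24 (T→C).
That gives 7 mismatches out of 25 aligned sites, so the Hamming distance is 7.

7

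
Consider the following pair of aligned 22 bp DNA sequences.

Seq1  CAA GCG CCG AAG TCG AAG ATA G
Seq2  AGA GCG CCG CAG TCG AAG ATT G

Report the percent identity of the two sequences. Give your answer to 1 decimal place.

The sequences differ at positions 1 (C/A), 2 (A/G), 10 (A/C), 21 (A/T).
18 of the 22 sites match, so the percent identity is 18/22 × 100 = 81.8%.

81.8%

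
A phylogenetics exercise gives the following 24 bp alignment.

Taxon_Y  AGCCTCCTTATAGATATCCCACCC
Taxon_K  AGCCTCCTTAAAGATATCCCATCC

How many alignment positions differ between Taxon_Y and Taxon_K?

Mismatches occur at site 11 (T→A), site 22 (C→T).
That gives 2 mismatches out of 24 aligned sites, so the Hamming distance is 2.

2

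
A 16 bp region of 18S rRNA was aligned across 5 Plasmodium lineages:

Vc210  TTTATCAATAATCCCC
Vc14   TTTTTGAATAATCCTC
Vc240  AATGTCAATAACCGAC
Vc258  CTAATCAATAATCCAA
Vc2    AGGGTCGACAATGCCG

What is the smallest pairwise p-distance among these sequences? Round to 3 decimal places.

0.188

Pairwise Hamming distances:
  Vc210 vs Vc14: 3
  Vc210 vs Vc240: 6
  Vc210 vs Vc258: 4
  Vc210 vs Vc2: 8
  Vc14 vs Vc240: 7
  Vc14 vs Vc258: 6
  Vc14 vs Vc2: 10
  Vc240 vs Vc258: 7
  Vc240 vs Vc2: 9
  Vc258 vs Vc2: 9
The smallest is 3 mismatches, between Vc210 and Vc14; p = 3/16 = 0.188.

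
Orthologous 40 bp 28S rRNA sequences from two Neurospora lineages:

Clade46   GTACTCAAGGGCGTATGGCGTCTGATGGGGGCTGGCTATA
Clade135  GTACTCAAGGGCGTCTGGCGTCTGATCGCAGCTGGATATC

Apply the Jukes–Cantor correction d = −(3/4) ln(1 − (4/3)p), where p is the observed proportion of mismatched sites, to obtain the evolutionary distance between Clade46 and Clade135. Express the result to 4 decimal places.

0.1674

The sequences differ at positions 15 (A/C), 27 (G/C), 29 (G/C), 30 (G/A), 36 (C/A), 40 (A/C).
p = 6/40 = 0.150000.
d = −0.75 · ln(1 − (4/3)·0.150000) = −0.75 · ln(0.800000) = −0.75 · (-0.223144) = 0.1674.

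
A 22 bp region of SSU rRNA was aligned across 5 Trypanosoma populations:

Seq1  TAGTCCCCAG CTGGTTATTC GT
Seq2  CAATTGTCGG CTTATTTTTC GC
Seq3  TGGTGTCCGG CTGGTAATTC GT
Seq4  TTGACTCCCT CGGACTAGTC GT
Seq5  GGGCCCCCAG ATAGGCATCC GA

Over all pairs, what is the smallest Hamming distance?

Pairwise Hamming distances:
  Seq1 vs Seq2: 10
  Seq1 vs Seq3: 5
  Seq1 vs Seq4: 9
  Seq1 vs Seq5: 9
  Seq2 vs Seq3: 11
  Seq2 vs Seq4: 15
  Seq2 vs Seq5: 16
  Seq3 vs Seq4: 10
  Seq3 vs Seq5: 11
  Seq4 vs Seq5: 15
The smallest is 5, between Seq1 and Seq3.

5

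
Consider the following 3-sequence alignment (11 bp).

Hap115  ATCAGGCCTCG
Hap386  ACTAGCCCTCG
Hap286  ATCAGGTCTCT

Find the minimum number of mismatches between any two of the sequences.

Pairwise Hamming distances:
  Hap115 vs Hap386: 3
  Hap115 vs Hap286: 2
  Hap386 vs Hap286: 5
The smallest is 2, between Hap115 and Hap286.

2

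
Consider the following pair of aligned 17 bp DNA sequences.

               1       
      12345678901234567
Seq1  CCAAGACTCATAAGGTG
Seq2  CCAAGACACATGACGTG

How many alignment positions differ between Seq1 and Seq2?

3

Mismatches occur at site 8 (T→A), site 12 (A→G), site 14 (G→C).
That gives 3 mismatches out of 17 aligned sites, so the Hamming distance is 3.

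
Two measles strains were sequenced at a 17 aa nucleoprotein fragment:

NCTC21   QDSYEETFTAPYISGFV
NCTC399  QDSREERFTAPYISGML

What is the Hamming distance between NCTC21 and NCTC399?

The sequences differ at positions 4 (Y/R), 7 (T/R), 16 (F/M), 17 (V/L).
That gives 4 mismatches out of 17 aligned sites, so the Hamming distance is 4.

4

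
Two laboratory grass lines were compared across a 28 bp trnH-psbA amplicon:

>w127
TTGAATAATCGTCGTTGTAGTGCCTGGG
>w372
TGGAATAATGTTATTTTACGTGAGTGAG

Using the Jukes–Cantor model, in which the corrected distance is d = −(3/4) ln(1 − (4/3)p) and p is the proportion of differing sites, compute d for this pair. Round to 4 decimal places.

Mismatches occur at site 2 (T→G), site 10 (C→G), site 11 (G→T), site 13 (C→A), site 14 (G→T), site 17 (G→T), site 18 (T→A), site 19 (A→C), site 23 (C→A), site 24 (C→G), site 27 (G→A).
p = 11/28 = 0.392857.
d = −0.75 · ln(1 − (4/3)·0.392857) = −0.75 · ln(0.476191) = −0.75 · (-0.741936) = 0.5565.

0.5565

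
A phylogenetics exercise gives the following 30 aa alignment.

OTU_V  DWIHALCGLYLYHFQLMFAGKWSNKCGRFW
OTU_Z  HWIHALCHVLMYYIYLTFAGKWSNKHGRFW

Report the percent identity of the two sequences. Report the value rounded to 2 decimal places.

The sequences differ at positions 1 (D/H), 8 (G/H), 9 (L/V), 10 (Y/L), 11 (L/M), 13 (H/Y), 14 (F/I), 15 (Q/Y), 17 (M/T), 26 (C/H).
20 of the 30 sites match, so the percent identity is 20/30 × 100 = 66.67%.

66.67%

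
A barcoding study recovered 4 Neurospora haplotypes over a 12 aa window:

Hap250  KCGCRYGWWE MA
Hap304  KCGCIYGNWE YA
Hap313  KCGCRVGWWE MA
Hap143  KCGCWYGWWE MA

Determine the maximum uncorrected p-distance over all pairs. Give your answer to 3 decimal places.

Pairwise Hamming distances:
  Hap250 vs Hap304: 3
  Hap250 vs Hap313: 1
  Hap250 vs Hap143: 1
  Hap304 vs Hap313: 4
  Hap304 vs Hap143: 3
  Hap313 vs Hap143: 2
The largest is 4 mismatches, between Hap304 and Hap313; p = 4/12 = 0.333.

0.333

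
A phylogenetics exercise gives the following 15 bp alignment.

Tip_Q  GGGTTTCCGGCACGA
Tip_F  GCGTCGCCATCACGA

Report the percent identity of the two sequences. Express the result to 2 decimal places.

66.67%

Mismatches occur at site 2 (G↔C), site 5 (T↔C), site 6 (T↔G), site 9 (G↔A), site 10 (G↔T).
10 of the 15 sites match, so the percent identity is 10/15 × 100 = 66.67%.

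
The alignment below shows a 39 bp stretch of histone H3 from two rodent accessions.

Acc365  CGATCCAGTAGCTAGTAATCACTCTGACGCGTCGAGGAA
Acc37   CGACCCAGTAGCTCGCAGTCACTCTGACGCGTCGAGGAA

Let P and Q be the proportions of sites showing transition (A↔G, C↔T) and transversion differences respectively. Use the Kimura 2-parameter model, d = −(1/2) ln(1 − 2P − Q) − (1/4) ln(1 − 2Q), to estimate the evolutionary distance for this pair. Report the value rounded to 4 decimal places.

0.1121

Mismatches occur at site 4 (T/C, transition), site 14 (A/C, transversion), site 16 (T/C, transition), site 18 (A/G, transition).
Of the 4 differences, 3 transitions and 1 transversion over 39 sites: P = 3/39 = 0.076923, Q = 1/39 = 0.025641.
d = −0.5·ln(0.820513) − 0.25·ln(0.948718) = −0.5·(-0.197826) − 0.25·(-0.052644) = 0.1121.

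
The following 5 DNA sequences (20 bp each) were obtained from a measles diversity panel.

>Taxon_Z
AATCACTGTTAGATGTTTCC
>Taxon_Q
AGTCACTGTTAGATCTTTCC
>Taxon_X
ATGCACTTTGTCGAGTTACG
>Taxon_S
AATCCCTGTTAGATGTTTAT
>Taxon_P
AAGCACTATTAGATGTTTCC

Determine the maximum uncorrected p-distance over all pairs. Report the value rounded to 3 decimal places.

Pairwise Hamming distances:
  Taxon_Z vs Taxon_Q: 2
  Taxon_Z vs Taxon_X: 10
  Taxon_Z vs Taxon_S: 3
  Taxon_Z vs Taxon_P: 2
  Taxon_Q vs Taxon_X: 11
  Taxon_Q vs Taxon_S: 5
  Taxon_Q vs Taxon_P: 4
  Taxon_X vs Taxon_S: 12
  Taxon_X vs Taxon_P: 9
  Taxon_S vs Taxon_P: 5
The largest is 12 mismatches, between Taxon_X and Taxon_S; p = 12/20 = 0.600.

0.600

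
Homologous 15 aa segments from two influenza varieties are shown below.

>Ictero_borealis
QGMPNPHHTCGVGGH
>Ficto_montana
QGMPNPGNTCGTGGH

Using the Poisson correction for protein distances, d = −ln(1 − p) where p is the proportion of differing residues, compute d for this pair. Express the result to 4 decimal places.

The sequences differ at positions 7 (H/G), 8 (H/N), 12 (V/T).
p = 3/15 = 0.200000.
d = −ln(1 − 0.200000) = −ln(0.800000) = 0.2231.

0.2231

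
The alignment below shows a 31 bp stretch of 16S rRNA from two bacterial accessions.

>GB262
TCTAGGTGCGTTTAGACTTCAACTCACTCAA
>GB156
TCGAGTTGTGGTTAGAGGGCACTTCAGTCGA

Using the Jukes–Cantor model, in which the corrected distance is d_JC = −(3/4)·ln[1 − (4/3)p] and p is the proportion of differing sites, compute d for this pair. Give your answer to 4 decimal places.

0.4806

Mismatches occur at site 3 (T↔G), site 6 (G↔T), site 9 (C↔T), site 11 (T↔G), site 17 (C↔G), site 18 (T↔G), site 19 (T↔G), site 22 (A↔C), site 23 (C↔T), site 27 (C↔G), site 30 (A↔G).
p = 11/31 = 0.354839.
d = −0.75 · ln(1 − (4/3)·0.354839) = −0.75 · ln(0.526881) = −0.75 · (-0.640781) = 0.4806.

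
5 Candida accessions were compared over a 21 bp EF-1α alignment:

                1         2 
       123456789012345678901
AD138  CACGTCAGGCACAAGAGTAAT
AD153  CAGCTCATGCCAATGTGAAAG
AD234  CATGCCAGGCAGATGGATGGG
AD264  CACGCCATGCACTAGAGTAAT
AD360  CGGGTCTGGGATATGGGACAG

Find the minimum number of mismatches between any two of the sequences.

3

Pairwise Hamming distances:
  AD138 vs AD153: 9
  AD138 vs AD234: 9
  AD138 vs AD264: 3
  AD138 vs AD360: 10
  AD153 vs AD234: 11
  AD153 vs AD264: 10
  AD153 vs AD360: 9
  AD234 vs AD264: 10
  AD234 vs AD360: 10
  AD264 vs AD360: 13
The smallest is 3, between AD138 and AD264.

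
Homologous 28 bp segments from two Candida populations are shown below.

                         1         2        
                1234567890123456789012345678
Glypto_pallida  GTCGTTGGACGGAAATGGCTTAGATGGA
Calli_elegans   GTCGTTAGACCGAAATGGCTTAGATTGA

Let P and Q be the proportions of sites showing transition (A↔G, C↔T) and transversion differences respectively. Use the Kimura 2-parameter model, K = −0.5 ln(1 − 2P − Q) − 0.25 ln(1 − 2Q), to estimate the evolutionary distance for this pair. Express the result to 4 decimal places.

0.1156

The sequences differ at positions 7 (G/A, transition), 11 (G/C, transversion), 26 (G/T, transversion).
Of the 3 differences, 1 transition and 2 transversions over 28 sites: P = 1/28 = 0.035714, Q = 2/28 = 0.071429.
d = −0.5·ln(0.857143) − 0.25·ln(0.857142) = −0.5·(-0.154151) − 0.25·(-0.154152) = 0.1156.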